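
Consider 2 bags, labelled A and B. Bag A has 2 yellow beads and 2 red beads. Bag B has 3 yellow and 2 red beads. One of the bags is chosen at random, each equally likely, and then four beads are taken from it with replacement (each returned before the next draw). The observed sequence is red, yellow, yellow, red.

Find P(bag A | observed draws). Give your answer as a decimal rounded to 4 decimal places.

For each hypothesis, P(data | H) works out to: P(data | bag A) = (2/4)(2/4)(2/4)(2/4) = 0.0625; P(data | bag B) = (2/5)(3/5)(3/5)(2/5) = 0.0576.
Weighting by the prior gives 1/2 · 0.0625 = 0.03125, 1/2 · 0.0576 = 0.0288; these sum to 0.06005.
Therefore the posterior P(bag A | data) = (0.03125) / (0.06005) = 0.5204.

0.5204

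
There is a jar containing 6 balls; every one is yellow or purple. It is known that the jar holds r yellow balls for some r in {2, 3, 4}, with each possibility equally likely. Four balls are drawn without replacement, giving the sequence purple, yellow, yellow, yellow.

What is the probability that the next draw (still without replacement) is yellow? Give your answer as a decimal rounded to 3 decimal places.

For each hypothesis, P(data | H) works out to: P(data | r = 2) = (4/6)(2/5)(1/4)(0/3) = 0; P(data | r = 3) = (3/6)(3/5)(2/4)(1/3) = 1/20; P(data | r = 4) = (2/6)(4/5)(3/4)(2/3) = 2/15.
The prior-weighted likelihoods are 1/3 · 0 = 0, 1/3 · 1/20 = 1/60, 1/3 · 2/15 = 2/45; with total 11/180.
Dividing through by the total gives posterior P(r = 2 | data) = 0, P(r = 3 | data) = 3/11, P(r = 4 | data) = 8/11.
The predictive probability is P(yellow next | data) = (0)(3/11) + (1/2)(8/11) = 4/11.

0.364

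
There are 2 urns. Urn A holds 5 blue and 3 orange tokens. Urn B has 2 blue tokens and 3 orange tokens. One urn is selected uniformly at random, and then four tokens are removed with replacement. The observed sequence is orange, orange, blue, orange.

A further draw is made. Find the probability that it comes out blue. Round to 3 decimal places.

Compute the likelihood of the observed sequence for each case: P(data | urn A) = (3/8)(3/8)(5/8)(3/8) = 0.032959; P(data | urn B) = (3/5)(3/5)(2/5)(3/5) = 0.0864.
The prior-weighted likelihoods are 1/2 · 0.032959 = 0.016479, 1/2 · 0.0864 = 0.0432; summing to 0.059679.
Dividing through by the total gives posterior P(urn A | data) = 0.27613, P(urn B | data) = 0.72387.
So P(blue next | data) = Σ P(blue next | H) P(H | data) = (5/8)(0.27613) + (2/5)(0.72387) = 0.46213.

0.462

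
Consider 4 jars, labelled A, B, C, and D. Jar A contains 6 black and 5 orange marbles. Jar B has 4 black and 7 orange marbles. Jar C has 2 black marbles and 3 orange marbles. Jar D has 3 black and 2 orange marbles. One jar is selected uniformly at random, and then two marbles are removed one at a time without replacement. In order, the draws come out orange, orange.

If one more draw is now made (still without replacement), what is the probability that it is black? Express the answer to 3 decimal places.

The likelihood of the observed sequence under each hypothesis: P(data | jar A) = (5/11)(4/10) = 2/11; P(data | jar B) = (7/11)(6/10) = 21/55; P(data | jar C) = (3/5)(2/4) = 3/10; P(data | jar D) = (2/5)(1/4) = 1/10.
Weighting by the prior gives 1/4 · 2/11 = 1/22, 1/4 · 21/55 = 21/220, 1/4 · 3/10 = 3/40, 1/4 · 1/10 = 1/40; these sum to 53/220.
The posterior is then P(jar A | data) = 10/53, P(jar B | data) = 21/53, P(jar C | data) = 33/106, P(jar D | data) = 11/106.
Averaging over the posterior, P(black next | data) = (2/3)(10/53) + (4/9)(21/53) + (2/3)(33/106) + (1)(11/106) = 65/106.

0.613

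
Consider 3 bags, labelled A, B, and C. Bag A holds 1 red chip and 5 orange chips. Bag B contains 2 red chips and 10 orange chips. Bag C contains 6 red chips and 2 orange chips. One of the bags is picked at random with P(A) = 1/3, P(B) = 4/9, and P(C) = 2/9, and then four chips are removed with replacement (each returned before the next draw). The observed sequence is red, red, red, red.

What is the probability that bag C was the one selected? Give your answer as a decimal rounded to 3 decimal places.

Under each hypothesis, the probability of the observed sequence is: P(data | bag A) = (1/6)(1/6)(1/6)(1/6) = 0.0007716; P(data | bag B) = (2/12)(2/12)(2/12)(2/12) = 0.0007716; P(data | bag C) = (6/8)(6/8)(6/8)(6/8) = 0.31641.
Multiplying each by its prior: 1/3 · 0.0007716 = 0.0002572, 4/9 · 0.0007716 = 0.00034294, 2/9 · 0.31641 = 0.070312; these sum to 0.070913.
Hence P(bag C | data) = (0.070312) / (0.070913) = 0.99154.

0.992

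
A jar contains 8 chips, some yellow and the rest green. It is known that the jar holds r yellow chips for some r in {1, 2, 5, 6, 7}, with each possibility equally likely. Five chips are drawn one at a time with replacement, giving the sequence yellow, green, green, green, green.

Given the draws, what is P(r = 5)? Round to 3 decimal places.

0.074

Compute the likelihood of the observed sequence for each case: P(data | r = 1) = (1/8)(7/8)(7/8)(7/8)(7/8) = 0.073273; P(data | r = 2) = (2/8)(6/8)(6/8)(6/8)(6/8) = 0.079102; P(data | r = 5) = (5/8)(3/8)(3/8)(3/8)(3/8) = 0.01236; P(data | r = 6) = (6/8)(2/8)(2/8)(2/8)(2/8) = 0.0029297; P(data | r = 7) = (7/8)(1/8)(1/8)(1/8)(1/8) = 0.00021362.
Multiplying each by its prior: 1/5 · 0.073273 = 0.014655, 1/5 · 0.079102 = 0.01582, 1/5 · 0.01236 = 0.0024719, 1/5 · 0.0029297 = 0.00058594, 1/5 · 0.00021362 = 4.2725e-05; with total 0.033575.
Hence P(r = 5 | data) = (0.0024719) / (0.033575) = 0.073623.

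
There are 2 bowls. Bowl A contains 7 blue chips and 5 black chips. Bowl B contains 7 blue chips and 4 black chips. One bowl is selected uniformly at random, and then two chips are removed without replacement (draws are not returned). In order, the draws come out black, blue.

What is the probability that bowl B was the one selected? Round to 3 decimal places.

0.490

Compute the likelihood of the observed sequence for each case: P(data | bowl A) = (5/12)(7/11) = 0.26515; P(data | bowl B) = (4/11)(7/10) = 0.25455.
Multiplying each by its prior: 1/2 · 0.26515 = 0.13258, 1/2 · 0.25455 = 0.12727; with total 0.25985.
Hence P(bowl B | data) = (0.12727) / (0.25985) = 0.4898.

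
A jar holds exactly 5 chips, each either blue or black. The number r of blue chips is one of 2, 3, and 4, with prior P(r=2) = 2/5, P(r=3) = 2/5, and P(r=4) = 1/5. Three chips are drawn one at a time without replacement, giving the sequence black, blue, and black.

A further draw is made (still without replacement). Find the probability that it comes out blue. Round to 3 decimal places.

0.667

Under each hypothesis, the probability of the observed sequence is: P(data | r = 2) = (3/5)(2/4)(2/3) = 1/5; P(data | r = 3) = (2/5)(3/4)(1/3) = 1/10; P(data | r = 4) = (1/5)(4/4)(0/3) = 0.
Weighting by the prior gives 2/5 · 1/5 = 2/25, 2/5 · 1/10 = 1/25, 1/5 · 0 = 0; summing to 3/25.
Normalising, the posterior is P(r = 2 | data) = 2/3, P(r = 3 | data) = 1/3, P(r = 4 | data) = 0.
So P(blue next | data) = Σ P(blue next | H) P(H | data) = (1/2)(2/3) + (1)(1/3) = 2/3.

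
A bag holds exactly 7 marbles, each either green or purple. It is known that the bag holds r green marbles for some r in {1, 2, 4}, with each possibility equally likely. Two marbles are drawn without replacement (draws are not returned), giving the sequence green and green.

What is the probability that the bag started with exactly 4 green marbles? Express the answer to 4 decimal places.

0.8571

Under each hypothesis, the probability of the observed sequence is: P(data | r = 1) = (1/7)(0/6) = 0; P(data | r = 2) = (2/7)(1/6) = 1/21; P(data | r = 4) = (4/7)(3/6) = 2/7.
The prior-weighted likelihoods are 1/3 · 0 = 0, 1/3 · 1/21 = 1/63, 1/3 · 2/7 = 2/21; these sum to 1/9.
By Bayes' rule, P(r = 4 | data) = (2/21) / (1/9) = 6/7.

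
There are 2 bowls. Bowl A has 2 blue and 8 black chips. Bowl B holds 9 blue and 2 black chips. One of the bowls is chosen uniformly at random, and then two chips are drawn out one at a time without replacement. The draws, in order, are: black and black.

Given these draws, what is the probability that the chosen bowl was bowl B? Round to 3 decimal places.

0.028

Compute the likelihood of the observed sequence for each case: P(data | bowl A) = (8/10)(7/9) = 28/45; P(data | bowl B) = (2/11)(1/10) = 1/55.
Weighting by the prior gives 1/2 · 28/45 = 14/45, 1/2 · 1/55 = 1/110; summing to 317/990.
So P(bowl B | data) = (1/110) / (317/990) = 9/317.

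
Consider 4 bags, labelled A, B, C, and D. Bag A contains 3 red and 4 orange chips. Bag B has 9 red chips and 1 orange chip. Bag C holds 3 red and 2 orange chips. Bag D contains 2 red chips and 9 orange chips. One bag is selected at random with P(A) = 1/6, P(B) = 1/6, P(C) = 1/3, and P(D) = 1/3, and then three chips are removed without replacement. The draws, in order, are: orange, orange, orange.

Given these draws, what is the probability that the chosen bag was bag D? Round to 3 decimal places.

0.899

For each hypothesis, P(data | H) works out to: P(data | bag A) = (4/7)(3/6)(2/5) = 0.11429; P(data | bag B) = (1/10)(0/9) = 0; P(data | bag C) = (2/5)(1/4)(0/3) = 0; P(data | bag D) = (9/11)(8/10)(7/9) = 0.50909.
Multiplying each by its prior: 1/6 · 0.11429 = 0.019048, 1/6 · 0 = 0, 1/3 · 0 = 0, 1/3 · 0.50909 = 0.1697; summing to 0.18874.
So P(bag D | data) = (0.1697) / (0.18874) = 0.89908.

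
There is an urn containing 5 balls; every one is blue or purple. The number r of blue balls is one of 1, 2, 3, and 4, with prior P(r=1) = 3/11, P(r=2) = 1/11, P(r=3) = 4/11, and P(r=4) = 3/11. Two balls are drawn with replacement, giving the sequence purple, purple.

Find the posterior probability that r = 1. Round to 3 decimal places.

The likelihood of the observed sequence under each hypothesis: P(data | r = 1) = (4/5)(4/5) = 16/25; P(data | r = 2) = (3/5)(3/5) = 9/25; P(data | r = 3) = (2/5)(2/5) = 4/25; P(data | r = 4) = (1/5)(1/5) = 1/25.
Weighting by the prior gives 3/11 · 16/25 = 48/275, 1/11 · 9/25 = 9/275, 4/11 · 4/25 = 16/275, 3/11 · 1/25 = 3/275; summing to 76/275.
Therefore the posterior P(r = 1 | data) = (48/275) / (76/275) = 12/19.

0.632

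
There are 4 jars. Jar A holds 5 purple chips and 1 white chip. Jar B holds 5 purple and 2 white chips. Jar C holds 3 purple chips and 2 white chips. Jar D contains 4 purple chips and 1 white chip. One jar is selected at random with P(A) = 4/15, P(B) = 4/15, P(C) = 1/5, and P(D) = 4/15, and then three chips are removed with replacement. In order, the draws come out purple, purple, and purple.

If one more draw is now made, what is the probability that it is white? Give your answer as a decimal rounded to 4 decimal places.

Compute the likelihood of the observed sequence for each case: P(data | jar A) = (5/6)(5/6)(5/6) = 0.5787; P(data | jar B) = (5/7)(5/7)(5/7) = 0.36443; P(data | jar C) = (3/5)(3/5)(3/5) = 0.216; P(data | jar D) = (4/5)(4/5)(4/5) = 0.512.
Weighting by the prior gives 4/15 · 0.5787 = 0.15432, 4/15 · 0.36443 = 0.097182, 1/5 · 0.216 = 0.0432, 4/15 · 0.512 = 0.13653; summing to 0.43124.
Dividing through by the total gives posterior P(jar A | data) = 0.35786, P(jar B | data) = 0.22536, P(jar C | data) = 0.10018, P(jar D | data) = 0.31661.
The predictive probability is P(white next | data) = (1/6)(0.35786) + (2/7)(0.22536) + (2/5)(0.10018) + (1/5)(0.31661) = 0.22742.

0.2274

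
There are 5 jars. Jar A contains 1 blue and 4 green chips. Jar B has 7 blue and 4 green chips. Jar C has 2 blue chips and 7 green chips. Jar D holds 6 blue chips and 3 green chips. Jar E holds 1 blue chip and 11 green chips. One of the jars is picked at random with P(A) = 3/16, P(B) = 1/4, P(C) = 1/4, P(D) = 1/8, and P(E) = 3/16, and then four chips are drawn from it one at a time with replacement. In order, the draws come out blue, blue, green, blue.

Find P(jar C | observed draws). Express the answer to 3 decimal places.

0.054

For each hypothesis, P(data | H) works out to: P(data | jar A) = (1/5)(1/5)(4/5)(1/5) = 0.0064; P(data | jar B) = (7/11)(7/11)(4/11)(7/11) = 0.093709; P(data | jar C) = (2/9)(2/9)(7/9)(2/9) = 0.0085353; P(data | jar D) = (6/9)(6/9)(3/9)(6/9) = 0.098765; P(data | jar E) = (1/12)(1/12)(11/12)(1/12) = 0.00053048.
Multiplying each by its prior: 3/16 · 0.0064 = 0.0012, 1/4 · 0.093709 = 0.023427, 1/4 · 0.0085353 = 0.0021338, 1/8 · 0.098765 = 0.012346, 3/16 · 0.00053048 = 9.9465e-05; with total 0.039206.
So P(jar C | data) = (0.0021338) / (0.039206) = 0.054425.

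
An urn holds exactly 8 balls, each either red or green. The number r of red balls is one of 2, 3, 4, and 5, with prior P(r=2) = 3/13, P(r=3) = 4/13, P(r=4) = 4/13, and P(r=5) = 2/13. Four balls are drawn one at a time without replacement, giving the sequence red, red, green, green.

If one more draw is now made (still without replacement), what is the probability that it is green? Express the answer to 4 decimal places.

0.6016

Compute the likelihood of the observed sequence for each case: P(data | r = 2) = (2/8)(1/7)(6/6)(5/5) = 0.035714; P(data | r = 3) = (3/8)(2/7)(5/6)(4/5) = 0.071429; P(data | r = 4) = (4/8)(3/7)(4/6)(3/5) = 0.085714; P(data | r = 5) = (5/8)(4/7)(3/6)(2/5) = 0.071429.
The prior-weighted likelihoods are 3/13 · 0.035714 = 0.0082418, 4/13 · 0.071429 = 0.021978, 4/13 · 0.085714 = 0.026374, 2/13 · 0.071429 = 0.010989; with total 0.067582.
Normalising, the posterior is P(r = 2 | data) = 0.12195, P(r = 3 | data) = 0.3252, P(r = 4 | data) = 0.39024, P(r = 5 | data) = 0.1626.
Averaging over the posterior, P(green next | data) = (1)(0.12195) + (3/4)(0.3252) + (1/2)(0.39024) + (1/4)(0.1626) = 0.60163.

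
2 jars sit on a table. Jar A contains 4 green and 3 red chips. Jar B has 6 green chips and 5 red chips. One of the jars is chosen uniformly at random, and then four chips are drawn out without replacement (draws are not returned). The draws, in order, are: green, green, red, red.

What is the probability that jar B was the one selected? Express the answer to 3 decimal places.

0.469

For each hypothesis, P(data | H) works out to: P(data | jar A) = (4/7)(3/6)(3/5)(2/4) = 0.085714; P(data | jar B) = (6/11)(5/10)(5/9)(4/8) = 0.075758.
Multiplying each by its prior: 1/2 · 0.085714 = 0.042857, 1/2 · 0.075758 = 0.037879; summing to 0.080736.
By Bayes' rule, P(jar B | data) = (0.037879) / (0.080736) = 0.46917.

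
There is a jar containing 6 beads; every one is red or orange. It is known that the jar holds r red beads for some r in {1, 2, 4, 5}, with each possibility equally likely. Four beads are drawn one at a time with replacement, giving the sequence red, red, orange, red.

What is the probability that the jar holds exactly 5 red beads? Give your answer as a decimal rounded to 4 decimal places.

0.4310

The likelihood of the observed sequence under each hypothesis: P(data | r = 1) = (1/6)(1/6)(5/6)(1/6) = 0.003858; P(data | r = 2) = (2/6)(2/6)(4/6)(2/6) = 0.024691; P(data | r = 4) = (4/6)(4/6)(2/6)(4/6) = 0.098765; P(data | r = 5) = (5/6)(5/6)(1/6)(5/6) = 0.096451.
Weighting by the prior gives 1/4 · 0.003858 = 0.00096451, 1/4 · 0.024691 = 0.0061728, 1/4 · 0.098765 = 0.024691, 1/4 · 0.096451 = 0.024113; summing to 0.055941.
So P(r = 5 | data) = (0.024113) / (0.055941) = 0.43103.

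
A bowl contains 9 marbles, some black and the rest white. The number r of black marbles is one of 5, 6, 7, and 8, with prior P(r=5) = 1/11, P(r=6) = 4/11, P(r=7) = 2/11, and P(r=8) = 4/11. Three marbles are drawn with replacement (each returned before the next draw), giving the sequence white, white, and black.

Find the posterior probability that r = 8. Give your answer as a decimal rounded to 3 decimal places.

Under each hypothesis, the probability of the observed sequence is: P(data | r = 5) = (4/9)(4/9)(5/9) = 0.10974; P(data | r = 6) = (3/9)(3/9)(6/9) = 0.074074; P(data | r = 7) = (2/9)(2/9)(7/9) = 0.038409; P(data | r = 8) = (1/9)(1/9)(8/9) = 0.010974.
Weighting by the prior gives 1/11 · 0.10974 = 0.0099763, 4/11 · 0.074074 = 0.026936, 2/11 · 0.038409 = 0.0069834, 4/11 · 0.010974 = 0.0039905; these sum to 0.047886.
Hence P(r = 8 | data) = (0.0039905) / (0.047886) = 0.083333.

0.083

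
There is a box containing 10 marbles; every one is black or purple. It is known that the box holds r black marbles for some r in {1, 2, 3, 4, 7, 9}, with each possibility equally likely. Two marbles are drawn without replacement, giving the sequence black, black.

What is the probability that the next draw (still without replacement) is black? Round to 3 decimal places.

0.694

The likelihood of the observed sequence under each hypothesis: P(data | r = 1) = (1/10)(0/9) = 0; P(data | r = 2) = (2/10)(1/9) = 1/45; P(data | r = 3) = (3/10)(2/9) = 1/15; P(data | r = 4) = (4/10)(3/9) = 2/15; P(data | r = 7) = (7/10)(6/9) = 7/15; P(data | r = 9) = (9/10)(8/9) = 4/5.
The prior-weighted likelihoods are 1/6 · 0 = 0, 1/6 · 1/45 = 1/270, 1/6 · 1/15 = 1/90, 1/6 · 2/15 = 1/45, 1/6 · 7/15 = 7/90, 1/6 · 4/5 = 2/15; these sum to 67/270.
The posterior is then P(r = 1 | data) = 0, P(r = 2 | data) = 1/67, P(r = 3 | data) = 3/67, P(r = 4 | data) = 6/67, P(r = 7 | data) = 21/67, P(r = 9 | data) = 36/67.
Averaging over the posterior, P(black next | data) = (0)(1/67) + (1/8)(3/67) + (1/4)(6/67) + (5/8)(21/67) + (7/8)(36/67) = 93/134.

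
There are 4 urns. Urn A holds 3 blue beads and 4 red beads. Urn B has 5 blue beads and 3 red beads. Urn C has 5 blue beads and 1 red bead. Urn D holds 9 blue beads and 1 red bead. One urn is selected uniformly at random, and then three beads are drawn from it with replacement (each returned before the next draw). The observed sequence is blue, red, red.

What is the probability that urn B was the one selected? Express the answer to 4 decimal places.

0.3381

Compute the likelihood of the observed sequence for each case: P(data | urn A) = (3/7)(4/7)(4/7) = 0.13994; P(data | urn B) = (5/8)(3/8)(3/8) = 0.087891; P(data | urn C) = (5/6)(1/6)(1/6) = 0.023148; P(data | urn D) = (9/10)(1/10)(1/10) = 0.009.
The prior-weighted likelihoods are 1/4 · 0.13994 = 0.034985, 1/4 · 0.087891 = 0.021973, 1/4 · 0.023148 = 0.005787, 1/4 · 0.009 = 0.00225; summing to 0.064995.
Hence P(urn B | data) = (0.021973) / (0.064995) = 0.33807.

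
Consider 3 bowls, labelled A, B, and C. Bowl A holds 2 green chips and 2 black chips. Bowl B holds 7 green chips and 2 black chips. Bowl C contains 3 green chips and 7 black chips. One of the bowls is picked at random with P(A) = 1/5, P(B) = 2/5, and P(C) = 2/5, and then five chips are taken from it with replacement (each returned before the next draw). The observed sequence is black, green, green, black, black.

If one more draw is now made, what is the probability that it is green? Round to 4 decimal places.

For each hypothesis, P(data | H) works out to: P(data | bowl A) = (2/4)(2/4)(2/4)(2/4)(2/4) = 0.03125; P(data | bowl B) = (2/9)(7/9)(7/9)(2/9)(2/9) = 0.0066386; P(data | bowl C) = (7/10)(3/10)(3/10)(7/10)(7/10) = 0.03087.
The prior-weighted likelihoods are 1/5 · 0.03125 = 0.00625, 2/5 · 0.0066386 = 0.0026554, 2/5 · 0.03087 = 0.012348; these sum to 0.021253.
Dividing through by the total gives posterior P(bowl A | data) = 0.29407, P(bowl B | data) = 0.12494, P(bowl C | data) = 0.58099.
The predictive probability is P(green next | data) = (1/2)(0.29407) + (7/9)(0.12494) + (3/10)(0.58099) = 0.41851.

0.4185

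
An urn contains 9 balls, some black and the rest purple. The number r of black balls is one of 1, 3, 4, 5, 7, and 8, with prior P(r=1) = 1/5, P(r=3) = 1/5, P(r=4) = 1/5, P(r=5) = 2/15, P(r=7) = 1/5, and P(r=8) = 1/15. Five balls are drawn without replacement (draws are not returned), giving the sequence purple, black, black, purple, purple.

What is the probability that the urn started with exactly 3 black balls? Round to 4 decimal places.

The likelihood of the observed sequence under each hypothesis: P(data | r = 1) = (8/9)(1/8)(0/7) = 0; P(data | r = 3) = (6/9)(3/8)(2/7)(5/6)(4/5) = 1/21; P(data | r = 4) = (5/9)(4/8)(3/7)(4/6)(3/5) = 1/21; P(data | r = 5) = (4/9)(5/8)(4/7)(3/6)(2/5) = 2/63; P(data | r = 7) = (2/9)(7/8)(6/7)(1/6)(0/5) = 0; P(data | r = 8) = (1/9)(8/8)(7/7)(0/6) = 0.
Weighting by the prior gives 1/5 · 0 = 0, 1/5 · 1/21 = 1/105, 1/5 · 1/21 = 1/105, 2/15 · 2/63 = 4/945, 1/5 · 0 = 0, 1/15 · 0 = 0; with total 22/945.
Hence P(r = 3 | data) = (1/105) / (22/945) = 9/22.

0.4091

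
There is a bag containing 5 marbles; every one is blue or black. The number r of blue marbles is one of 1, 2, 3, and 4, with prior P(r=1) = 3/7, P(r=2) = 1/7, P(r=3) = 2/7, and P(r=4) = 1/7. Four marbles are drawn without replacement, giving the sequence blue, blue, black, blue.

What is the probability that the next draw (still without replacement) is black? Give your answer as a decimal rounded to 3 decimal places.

0.500

The likelihood of the observed sequence under each hypothesis: P(data | r = 1) = (1/5)(0/4) = 0; P(data | r = 2) = (2/5)(1/4)(3/3)(0/2) = 0; P(data | r = 3) = (3/5)(2/4)(2/3)(1/2) = 1/10; P(data | r = 4) = (4/5)(3/4)(1/3)(2/2) = 1/5.
Multiplying each by its prior: 3/7 · 0 = 0, 1/7 · 0 = 0, 2/7 · 1/10 = 1/35, 1/7 · 1/5 = 1/35; summing to 2/35.
The posterior is then P(r = 1 | data) = 0, P(r = 2 | data) = 0, P(r = 3 | data) = 1/2, P(r = 4 | data) = 1/2.
The predictive probability is P(black next | data) = (1)(1/2) + (0)(1/2) = 1/2.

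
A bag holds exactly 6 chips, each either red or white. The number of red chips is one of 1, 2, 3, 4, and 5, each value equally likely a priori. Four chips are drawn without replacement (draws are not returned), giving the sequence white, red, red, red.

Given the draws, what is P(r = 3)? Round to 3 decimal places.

0.143

The likelihood of the observed sequence under each hypothesis: P(data | r = 1) = (5/6)(1/5)(0/4) = 0; P(data | r = 2) = (4/6)(2/5)(1/4)(0/3) = 0; P(data | r = 3) = (3/6)(3/5)(2/4)(1/3) = 1/20; P(data | r = 4) = (2/6)(4/5)(3/4)(2/3) = 2/15; P(data | r = 5) = (1/6)(5/5)(4/4)(3/3) = 1/6.
Weighting by the prior gives 1/5 · 0 = 0, 1/5 · 0 = 0, 1/5 · 1/20 = 1/100, 1/5 · 2/15 = 2/75, 1/5 · 1/6 = 1/30; these sum to 7/100.
Therefore the posterior P(r = 3 | data) = (1/100) / (7/100) = 1/7.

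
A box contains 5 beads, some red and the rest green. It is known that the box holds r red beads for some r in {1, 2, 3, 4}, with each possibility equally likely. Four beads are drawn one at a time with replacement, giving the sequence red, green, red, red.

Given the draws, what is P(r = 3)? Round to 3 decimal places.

For each hypothesis, P(data | H) works out to: P(data | r = 1) = (1/5)(4/5)(1/5)(1/5) = 0.0064; P(data | r = 2) = (2/5)(3/5)(2/5)(2/5) = 0.0384; P(data | r = 3) = (3/5)(2/5)(3/5)(3/5) = 0.0864; P(data | r = 4) = (4/5)(1/5)(4/5)(4/5) = 0.1024.
Weighting by the prior gives 1/4 · 0.0064 = 0.0016, 1/4 · 0.0384 = 0.0096, 1/4 · 0.0864 = 0.0216, 1/4 · 0.1024 = 0.0256; summing to 0.0584.
Hence P(r = 3 | data) = (0.0216) / (0.0584) = 0.36986.

0.370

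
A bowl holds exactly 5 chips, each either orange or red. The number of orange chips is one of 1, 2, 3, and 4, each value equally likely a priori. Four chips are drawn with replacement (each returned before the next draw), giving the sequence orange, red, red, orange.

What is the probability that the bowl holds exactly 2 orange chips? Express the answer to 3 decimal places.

0.346

Compute the likelihood of the observed sequence for each case: P(data | r = 1) = (1/5)(4/5)(4/5)(1/5) = 16/625; P(data | r = 2) = (2/5)(3/5)(3/5)(2/5) = 36/625; P(data | r = 3) = (3/5)(2/5)(2/5)(3/5) = 36/625; P(data | r = 4) = (4/5)(1/5)(1/5)(4/5) = 16/625.
The prior-weighted likelihoods are 1/4 · 16/625 = 4/625, 1/4 · 36/625 = 9/625, 1/4 · 36/625 = 9/625, 1/4 · 16/625 = 4/625; these sum to 26/625.
By Bayes' rule, P(r = 2 | data) = (9/625) / (26/625) = 9/26.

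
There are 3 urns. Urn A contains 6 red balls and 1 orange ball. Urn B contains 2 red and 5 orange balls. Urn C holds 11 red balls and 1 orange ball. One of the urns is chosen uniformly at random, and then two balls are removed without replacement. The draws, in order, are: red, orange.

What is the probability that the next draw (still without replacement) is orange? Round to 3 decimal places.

Compute the likelihood of the observed sequence for each case: P(data | urn A) = (6/7)(1/6) = 1/7; P(data | urn B) = (2/7)(5/6) = 5/21; P(data | urn C) = (11/12)(1/11) = 1/12.
Weighting by the prior gives 1/3 · 1/7 = 1/21, 1/3 · 5/21 = 5/63, 1/3 · 1/12 = 1/36; summing to 13/84.
Normalising, the posterior is P(urn A | data) = 4/13, P(urn B | data) = 20/39, P(urn C | data) = 7/39.
Averaging over the posterior, P(orange next | data) = (0)(4/13) + (4/5)(20/39) + (0)(7/39) = 16/39.

0.410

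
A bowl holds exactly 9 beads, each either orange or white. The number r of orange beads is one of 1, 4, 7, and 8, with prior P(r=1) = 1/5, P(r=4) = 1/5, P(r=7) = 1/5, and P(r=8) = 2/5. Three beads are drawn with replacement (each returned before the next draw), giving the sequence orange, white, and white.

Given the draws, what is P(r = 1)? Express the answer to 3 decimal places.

0.308

Compute the likelihood of the observed sequence for each case: P(data | r = 1) = (1/9)(8/9)(8/9) = 0.087791; P(data | r = 4) = (4/9)(5/9)(5/9) = 0.13717; P(data | r = 7) = (7/9)(2/9)(2/9) = 0.038409; P(data | r = 8) = (8/9)(1/9)(1/9) = 0.010974.
Multiplying each by its prior: 1/5 · 0.087791 = 0.017558, 1/5 · 0.13717 = 0.027435, 1/5 · 0.038409 = 0.0076818, 2/5 · 0.010974 = 0.0043896; with total 0.057064.
So P(r = 1 | data) = (0.017558) / (0.057064) = 0.30769.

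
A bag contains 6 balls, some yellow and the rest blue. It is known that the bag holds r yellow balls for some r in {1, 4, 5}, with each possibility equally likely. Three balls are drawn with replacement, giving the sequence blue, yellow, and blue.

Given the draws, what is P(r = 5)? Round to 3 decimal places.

The likelihood of the observed sequence under each hypothesis: P(data | r = 1) = (5/6)(1/6)(5/6) = 25/216; P(data | r = 4) = (2/6)(4/6)(2/6) = 2/27; P(data | r = 5) = (1/6)(5/6)(1/6) = 5/216.
Weighting by the prior gives 1/3 · 25/216 = 25/648, 1/3 · 2/27 = 2/81, 1/3 · 5/216 = 5/648; these sum to 23/324.
So P(r = 5 | data) = (5/648) / (23/324) = 5/46.

0.109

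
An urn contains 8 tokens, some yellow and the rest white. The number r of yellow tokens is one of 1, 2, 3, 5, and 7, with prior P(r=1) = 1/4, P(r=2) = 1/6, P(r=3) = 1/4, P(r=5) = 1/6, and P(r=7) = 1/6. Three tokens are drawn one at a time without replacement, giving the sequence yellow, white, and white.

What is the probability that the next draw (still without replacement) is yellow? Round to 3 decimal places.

Compute the likelihood of the observed sequence for each case: P(data | r = 1) = (1/8)(7/7)(6/6) = 1/8; P(data | r = 2) = (2/8)(6/7)(5/6) = 5/28; P(data | r = 3) = (3/8)(5/7)(4/6) = 5/28; P(data | r = 5) = (5/8)(3/7)(2/6) = 5/56; P(data | r = 7) = (7/8)(1/7)(0/6) = 0.
Multiplying each by its prior: 1/4 · 1/8 = 1/32, 1/6 · 5/28 = 5/168, 1/4 · 5/28 = 5/112, 1/6 · 5/56 = 5/336, 1/6 · 0 = 0; summing to 27/224.
Normalising, the posterior is P(r = 1 | data) = 7/27, P(r = 2 | data) = 20/81, P(r = 3 | data) = 10/27, P(r = 5 | data) = 10/81, P(r = 7 | data) = 0.
The predictive probability is P(yellow next | data) = (0)(7/27) + (1/5)(20/81) + (2/5)(10/27) + (4/5)(10/81) = 8/27.

0.296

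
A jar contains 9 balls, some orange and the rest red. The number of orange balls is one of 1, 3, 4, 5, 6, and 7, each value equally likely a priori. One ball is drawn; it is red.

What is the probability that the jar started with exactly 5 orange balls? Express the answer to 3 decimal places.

0.143

For each hypothesis, P(data | H) works out to: P(data | r = 1) = (8/9) = 8/9; P(data | r = 3) = (6/9) = 2/3; P(data | r = 4) = (5/9) = 5/9; P(data | r = 5) = (4/9) = 4/9; P(data | r = 6) = (3/9) = 1/3; P(data | r = 7) = (2/9) = 2/9.
Multiplying each by its prior: 1/6 · 8/9 = 4/27, 1/6 · 2/3 = 1/9, 1/6 · 5/9 = 5/54, 1/6 · 4/9 = 2/27, 1/6 · 1/3 = 1/18, 1/6 · 2/9 = 1/27; summing to 14/27.
Hence P(r = 5 | data) = (2/27) / (14/27) = 1/7.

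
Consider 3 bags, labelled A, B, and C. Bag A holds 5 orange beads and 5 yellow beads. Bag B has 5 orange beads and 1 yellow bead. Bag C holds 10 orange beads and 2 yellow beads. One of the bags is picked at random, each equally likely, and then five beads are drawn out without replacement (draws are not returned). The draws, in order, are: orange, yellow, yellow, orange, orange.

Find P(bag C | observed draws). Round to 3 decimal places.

For each hypothesis, P(data | H) works out to: P(data | bag A) = (5/10)(5/9)(4/8)(4/7)(3/6) = 0.039683; P(data | bag B) = (5/6)(1/5)(0/4) = 0; P(data | bag C) = (10/12)(2/11)(1/10)(9/9)(8/8) = 0.015152.
The prior-weighted likelihoods are 1/3 · 0.039683 = 0.013228, 1/3 · 0 = 0, 1/3 · 0.015152 = 0.0050505; with total 0.018278.
So P(bag C | data) = (0.0050505) / (0.018278) = 0.27632.

0.276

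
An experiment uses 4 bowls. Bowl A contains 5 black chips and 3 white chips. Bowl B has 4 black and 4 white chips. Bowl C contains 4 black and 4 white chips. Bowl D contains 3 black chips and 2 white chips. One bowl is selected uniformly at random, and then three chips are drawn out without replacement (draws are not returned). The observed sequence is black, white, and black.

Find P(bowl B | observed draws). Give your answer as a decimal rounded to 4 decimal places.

The likelihood of the observed sequence under each hypothesis: P(data | bowl A) = (5/8)(3/7)(4/6) = 5/28; P(data | bowl B) = (4/8)(4/7)(3/6) = 1/7; P(data | bowl C) = (4/8)(4/7)(3/6) = 1/7; P(data | bowl D) = (3/5)(2/4)(2/3) = 1/5.
The prior-weighted likelihoods are 1/4 · 5/28 = 5/112, 1/4 · 1/7 = 1/28, 1/4 · 1/7 = 1/28, 1/4 · 1/5 = 1/20; with total 93/560.
By Bayes' rule, P(bowl B | data) = (1/28) / (93/560) = 20/93.

0.2151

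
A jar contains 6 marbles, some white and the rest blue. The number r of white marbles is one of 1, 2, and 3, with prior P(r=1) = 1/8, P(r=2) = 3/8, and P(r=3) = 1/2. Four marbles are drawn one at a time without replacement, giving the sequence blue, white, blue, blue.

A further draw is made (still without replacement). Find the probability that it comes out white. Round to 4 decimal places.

Compute the likelihood of the observed sequence for each case: P(data | r = 1) = (5/6)(1/5)(4/4)(3/3) = 1/6; P(data | r = 2) = (4/6)(2/5)(3/4)(2/3) = 2/15; P(data | r = 3) = (3/6)(3/5)(2/4)(1/3) = 1/20.
Multiplying each by its prior: 1/8 · 1/6 = 1/48, 3/8 · 2/15 = 1/20, 1/2 · 1/20 = 1/40; summing to 23/240.
The posterior is then P(r = 1 | data) = 5/23, P(r = 2 | data) = 12/23, P(r = 3 | data) = 6/23.
Averaging over the posterior, P(white next | data) = (0)(5/23) + (1/2)(12/23) + (1)(6/23) = 12/23.

0.5217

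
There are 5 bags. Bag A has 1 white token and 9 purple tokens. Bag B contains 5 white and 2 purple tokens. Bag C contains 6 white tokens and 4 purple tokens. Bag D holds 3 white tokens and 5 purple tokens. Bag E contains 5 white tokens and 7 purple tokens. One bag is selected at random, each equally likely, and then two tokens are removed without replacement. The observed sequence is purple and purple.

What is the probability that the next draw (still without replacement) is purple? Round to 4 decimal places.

0.6466

Compute the likelihood of the observed sequence for each case: P(data | bag A) = (9/10)(8/9) = 0.8; P(data | bag B) = (2/7)(1/6) = 0.047619; P(data | bag C) = (4/10)(3/9) = 0.13333; P(data | bag D) = (5/8)(4/7) = 0.35714; P(data | bag E) = (7/12)(6/11) = 0.31818.
Multiplying each by its prior: 1/5 · 0.8 = 0.16, 1/5 · 0.047619 = 0.0095238, 1/5 · 0.13333 = 0.026667, 1/5 · 0.35714 = 0.071429, 1/5 · 0.31818 = 0.063636; with total 0.33126.
Dividing through by the total gives posterior P(bag A | data) = 0.48301, P(bag B | data) = 0.028751, P(bag C | data) = 0.080502, P(bag D | data) = 0.21563, P(bag E | data) = 0.19211.
The predictive probability is P(purple next | data) = (7/8)(0.48301) + (0)(0.028751) + (1/4)(0.080502) + (1/2)(0.21563) + (1/2)(0.19211) = 0.64663.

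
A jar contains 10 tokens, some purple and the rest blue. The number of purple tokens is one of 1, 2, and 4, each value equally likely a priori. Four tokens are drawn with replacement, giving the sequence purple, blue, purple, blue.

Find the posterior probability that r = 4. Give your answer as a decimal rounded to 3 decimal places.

0.631

For each hypothesis, P(data | H) works out to: P(data | r = 1) = (1/10)(9/10)(1/10)(9/10) = 0.0081; P(data | r = 2) = (2/10)(8/10)(2/10)(8/10) = 0.0256; P(data | r = 4) = (4/10)(6/10)(4/10)(6/10) = 0.0576.
Weighting by the prior gives 1/3 · 0.0081 = 0.0027, 1/3 · 0.0256 = 0.0085333, 1/3 · 0.0576 = 0.0192; these sum to 0.030433.
By Bayes' rule, P(r = 4 | data) = (0.0192) / (0.030433) = 0.63089.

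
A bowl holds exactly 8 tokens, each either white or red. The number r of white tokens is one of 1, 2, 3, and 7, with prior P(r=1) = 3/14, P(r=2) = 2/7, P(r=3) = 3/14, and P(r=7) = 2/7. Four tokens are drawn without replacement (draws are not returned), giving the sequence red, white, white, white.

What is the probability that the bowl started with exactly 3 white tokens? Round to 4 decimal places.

Compute the likelihood of the observed sequence for each case: P(data | r = 1) = (7/8)(1/7)(0/6) = 0; P(data | r = 2) = (6/8)(2/7)(1/6)(0/5) = 0; P(data | r = 3) = (5/8)(3/7)(2/6)(1/5) = 1/56; P(data | r = 7) = (1/8)(7/7)(6/6)(5/5) = 1/8.
The prior-weighted likelihoods are 3/14 · 0 = 0, 2/7 · 0 = 0, 3/14 · 1/56 = 3/784, 2/7 · 1/8 = 1/28; with total 31/784.
Therefore the posterior P(r = 3 | data) = (3/784) / (31/784) = 3/31.

0.0968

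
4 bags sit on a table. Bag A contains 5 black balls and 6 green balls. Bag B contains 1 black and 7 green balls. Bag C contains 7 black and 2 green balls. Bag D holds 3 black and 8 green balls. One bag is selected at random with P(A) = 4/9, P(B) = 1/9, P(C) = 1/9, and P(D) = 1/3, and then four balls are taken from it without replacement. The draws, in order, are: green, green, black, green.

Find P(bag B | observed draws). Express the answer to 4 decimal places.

For each hypothesis, P(data | H) works out to: P(data | bag A) = (6/11)(5/10)(5/9)(4/8) = 0.075758; P(data | bag B) = (7/8)(6/7)(1/6)(5/5) = 0.125; P(data | bag C) = (2/9)(1/8)(7/7)(0/6) = 0; P(data | bag D) = (8/11)(7/10)(3/9)(6/8) = 0.12727.
The prior-weighted likelihoods are 4/9 · 0.075758 = 0.03367, 1/9 · 0.125 = 0.013889, 1/9 · 0 = 0, 1/3 · 0.12727 = 0.042424; summing to 0.089983.
Hence P(bag B | data) = (0.013889) / (0.089983) = 0.15435.

0.1543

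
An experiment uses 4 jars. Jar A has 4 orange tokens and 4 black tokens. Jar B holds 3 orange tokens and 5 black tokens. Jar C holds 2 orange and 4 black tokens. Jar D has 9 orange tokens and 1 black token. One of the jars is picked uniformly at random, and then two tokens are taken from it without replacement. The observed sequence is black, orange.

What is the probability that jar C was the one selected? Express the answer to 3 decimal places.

Compute the likelihood of the observed sequence for each case: P(data | jar A) = (4/8)(4/7) = 0.28571; P(data | jar B) = (5/8)(3/7) = 0.26786; P(data | jar C) = (4/6)(2/5) = 0.26667; P(data | jar D) = (1/10)(9/9) = 0.1.
Weighting by the prior gives 1/4 · 0.28571 = 0.071429, 1/4 · 0.26786 = 0.066964, 1/4 · 0.26667 = 0.066667, 1/4 · 0.1 = 0.025; summing to 0.23006.
Hence P(jar C | data) = (0.066667) / (0.23006) = 0.28978.

0.290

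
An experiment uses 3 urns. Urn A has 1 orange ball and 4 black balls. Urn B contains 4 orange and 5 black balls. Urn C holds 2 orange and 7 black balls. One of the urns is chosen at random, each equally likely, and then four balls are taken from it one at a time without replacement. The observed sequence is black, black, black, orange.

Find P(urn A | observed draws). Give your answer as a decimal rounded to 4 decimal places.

The likelihood of the observed sequence under each hypothesis: P(data | urn A) = (4/5)(3/4)(2/3)(1/2) = 0.2; P(data | urn B) = (5/9)(4/8)(3/7)(4/6) = 0.079365; P(data | urn C) = (7/9)(6/8)(5/7)(2/6) = 0.13889.
Weighting by the prior gives 1/3 · 0.2 = 0.066667, 1/3 · 0.079365 = 0.026455, 1/3 · 0.13889 = 0.046296; these sum to 0.13942.
By Bayes' rule, P(urn A | data) = (0.066667) / (0.13942) = 0.47818.

0.4782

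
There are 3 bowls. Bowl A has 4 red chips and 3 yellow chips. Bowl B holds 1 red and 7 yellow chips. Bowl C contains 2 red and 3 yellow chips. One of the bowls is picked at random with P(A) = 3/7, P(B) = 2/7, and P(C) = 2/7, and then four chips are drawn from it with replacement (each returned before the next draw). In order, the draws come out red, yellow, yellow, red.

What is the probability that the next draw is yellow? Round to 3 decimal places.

For each hypothesis, P(data | H) works out to: P(data | bowl A) = (4/7)(3/7)(3/7)(4/7) = 0.059975; P(data | bowl B) = (1/8)(7/8)(7/8)(1/8) = 0.011963; P(data | bowl C) = (2/5)(3/5)(3/5)(2/5) = 0.0576.
Weighting by the prior gives 3/7 · 0.059975 = 0.025704, 2/7 · 0.011963 = 0.003418, 2/7 · 0.0576 = 0.016457; these sum to 0.045579.
Normalising, the posterior is P(bowl A | data) = 0.56394, P(bowl B | data) = 0.074991, P(bowl C | data) = 0.36107.
So P(yellow next | data) = Σ P(yellow next | H) P(H | data) = (3/7)(0.56394) + (7/8)(0.074991) + (3/5)(0.36107) = 0.52395.

0.524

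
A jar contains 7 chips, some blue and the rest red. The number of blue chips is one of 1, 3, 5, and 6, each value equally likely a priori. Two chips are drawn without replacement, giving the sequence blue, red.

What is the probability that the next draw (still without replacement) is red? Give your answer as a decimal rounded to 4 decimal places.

Compute the likelihood of the observed sequence for each case: P(data | r = 1) = (1/7)(6/6) = 1/7; P(data | r = 3) = (3/7)(4/6) = 2/7; P(data | r = 5) = (5/7)(2/6) = 5/21; P(data | r = 6) = (6/7)(1/6) = 1/7.
The prior-weighted likelihoods are 1/4 · 1/7 = 1/28, 1/4 · 2/7 = 1/14, 1/4 · 5/21 = 5/84, 1/4 · 1/7 = 1/28; summing to 17/84.
Normalising, the posterior is P(r = 1 | data) = 3/17, P(r = 3 | data) = 6/17, P(r = 5 | data) = 5/17, P(r = 6 | data) = 3/17.
The predictive probability is P(red next | data) = (1)(3/17) + (3/5)(6/17) + (1/5)(5/17) + (0)(3/17) = 38/85.

0.4471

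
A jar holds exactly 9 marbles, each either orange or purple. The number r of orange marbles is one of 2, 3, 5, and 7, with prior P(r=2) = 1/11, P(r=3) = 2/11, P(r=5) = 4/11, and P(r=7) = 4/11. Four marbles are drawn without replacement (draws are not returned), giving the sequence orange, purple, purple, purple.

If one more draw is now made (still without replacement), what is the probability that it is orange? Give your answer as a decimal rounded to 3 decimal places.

0.467

Compute the likelihood of the observed sequence for each case: P(data | r = 2) = (2/9)(7/8)(6/7)(5/6) = 5/36; P(data | r = 3) = (3/9)(6/8)(5/7)(4/6) = 5/42; P(data | r = 5) = (5/9)(4/8)(3/7)(2/6) = 5/126; P(data | r = 7) = (7/9)(2/8)(1/7)(0/6) = 0.
The prior-weighted likelihoods are 1/11 · 5/36 = 5/396, 2/11 · 5/42 = 5/231, 4/11 · 5/126 = 10/693, 4/11 · 0 = 0; with total 15/308.
Normalising, the posterior is P(r = 2 | data) = 7/27, P(r = 3 | data) = 4/9, P(r = 5 | data) = 8/27, P(r = 7 | data) = 0.
Averaging over the posterior, P(orange next | data) = (1/5)(7/27) + (2/5)(4/9) + (4/5)(8/27) = 7/15.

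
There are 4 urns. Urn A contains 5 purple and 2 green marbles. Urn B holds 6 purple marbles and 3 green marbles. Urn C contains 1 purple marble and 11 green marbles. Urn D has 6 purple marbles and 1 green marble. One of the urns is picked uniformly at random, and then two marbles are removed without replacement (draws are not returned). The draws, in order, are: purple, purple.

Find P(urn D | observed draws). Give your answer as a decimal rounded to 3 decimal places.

Compute the likelihood of the observed sequence for each case: P(data | urn A) = (5/7)(4/6) = 10/21; P(data | urn B) = (6/9)(5/8) = 5/12; P(data | urn C) = (1/12)(0/11) = 0; P(data | urn D) = (6/7)(5/6) = 5/7.
Weighting by the prior gives 1/4 · 10/21 = 5/42, 1/4 · 5/12 = 5/48, 1/4 · 0 = 0, 1/4 · 5/7 = 5/28; summing to 45/112.
Hence P(urn D | data) = (5/28) / (45/112) = 4/9.

0.444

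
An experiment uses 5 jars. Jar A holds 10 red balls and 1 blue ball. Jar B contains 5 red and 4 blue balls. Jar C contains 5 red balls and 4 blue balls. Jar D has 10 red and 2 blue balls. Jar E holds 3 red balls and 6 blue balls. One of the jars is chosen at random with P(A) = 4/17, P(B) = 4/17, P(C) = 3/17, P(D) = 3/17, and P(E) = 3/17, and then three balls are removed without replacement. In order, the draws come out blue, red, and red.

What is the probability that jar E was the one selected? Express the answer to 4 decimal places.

For each hypothesis, P(data | H) works out to: P(data | jar A) = (1/11)(10/10)(9/9) = 0.090909; P(data | jar B) = (4/9)(5/8)(4/7) = 0.15873; P(data | jar C) = (4/9)(5/8)(4/7) = 0.15873; P(data | jar D) = (2/12)(10/11)(9/10) = 0.13636; P(data | jar E) = (6/9)(3/8)(2/7) = 0.071429.
Weighting by the prior gives 4/17 · 0.090909 = 0.02139, 4/17 · 0.15873 = 0.037348, 3/17 · 0.15873 = 0.028011, 3/17 · 0.13636 = 0.024064, 3/17 · 0.071429 = 0.012605; summing to 0.12342.
Hence P(jar E | data) = (0.012605) / (0.12342) = 0.10213.

0.1021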